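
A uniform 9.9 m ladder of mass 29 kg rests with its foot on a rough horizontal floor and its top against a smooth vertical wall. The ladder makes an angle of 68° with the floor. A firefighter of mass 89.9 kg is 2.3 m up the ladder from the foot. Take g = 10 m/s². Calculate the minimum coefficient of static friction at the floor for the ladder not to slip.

μ_min ≈ 0.120

ΣF_y = 0: N_floor = 29×10 + 89.9×10 = 1189 N.
Torques about the foot: N_wall · 9.9 sin 68° = 29×10×4.95 cos 68° + 89.9×10×2.3 cos 68° → N_wall = 142.97 N.
ΣF_x = 0: f_floor = N_wall = 142.97 N.
μ_min = f_floor / N_floor = 142.97 / 1189 = 0.1202.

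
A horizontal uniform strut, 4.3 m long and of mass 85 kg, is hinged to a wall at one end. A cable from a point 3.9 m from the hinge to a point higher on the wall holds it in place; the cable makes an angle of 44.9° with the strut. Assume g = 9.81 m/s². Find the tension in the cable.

Take torques about the hinge: T sin 44.9° · 3.9 = 85×9.81×2.15 = 1792.8 N·m.
So T = 1792.8 / (0.7059 × 3.9) = 651.23 N.

T ≈ 651 N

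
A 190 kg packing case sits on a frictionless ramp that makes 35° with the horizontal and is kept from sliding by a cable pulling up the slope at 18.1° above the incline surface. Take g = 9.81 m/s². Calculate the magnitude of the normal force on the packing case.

Take axes along and perpendicular to the incline. Weight components: W sin 35° = 1069 N down-slope, W cos 35° = 1527 N into the surface.
Along incline: T cos 18.1° = W sin 35° → T = 1125 N.
Perpendicular: N = W cos 35° − T sin 18.1° = 1177 N.

N ≈ 1180 N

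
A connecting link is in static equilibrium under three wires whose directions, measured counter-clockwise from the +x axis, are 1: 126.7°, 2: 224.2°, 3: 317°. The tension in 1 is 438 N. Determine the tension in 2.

T_2 ≈ 78.4 N

Resolve: ΣF_x = 438 cos 126.7° + T_2 cos 224.2° + T_3 cos 317° = 0.
        ΣF_y = 438 sin 126.7° + T_2 sin 224.2° + T_3 sin 317° = 0.
The known terms sum to (-261.8, 351.2) N, so -0.7169 T_2 + 0.7314 T_3 = 261.8 and -0.6972 T_2 − 0.6820 T_3 = -351.2.
Solving simultaneously: T_2 = 78.41 N, T_3 = 434.8 N.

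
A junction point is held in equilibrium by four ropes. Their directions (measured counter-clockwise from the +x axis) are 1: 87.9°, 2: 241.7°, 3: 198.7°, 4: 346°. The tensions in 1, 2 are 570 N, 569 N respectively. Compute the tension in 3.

Resolve: ΣF_x = 570 cos 87.9° + 569 cos 241.7° + T_3 cos 198.7° + T_4 cos 346° = 0.
        ΣF_y = 570 sin 87.9° + 569 sin 241.7° + T_3 sin 198.7° + T_4 sin 346° = 0.
The known terms sum to (-248.9, 68.63) N, so -0.9472 T_3 + 0.9703 T_4 = 248.9 and -0.3206 T_3 − 0.2419 T_4 = -68.63.
Solving simultaneously: T_3 = 11.81 N, T_4 = 268 N.

T_3 ≈ 11.8 N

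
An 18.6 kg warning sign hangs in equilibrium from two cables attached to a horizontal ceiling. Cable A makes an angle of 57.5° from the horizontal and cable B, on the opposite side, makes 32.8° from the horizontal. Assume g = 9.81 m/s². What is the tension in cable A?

Weight W = 18.6 × 9.81 = 182.5 N acts straight down.
Horizontal: T_A cos 57.5° = T_B cos 32.8°  →  T_B = 0.6392 T_A.
Vertical: T_A sin 57.5° + T_B sin 32.8° = 182.5.
Substituting the horizontal relation into the vertical equation gives 1.19 T_A = 182.5, so T_A = 153.4 N.

T_A ≈ 153 N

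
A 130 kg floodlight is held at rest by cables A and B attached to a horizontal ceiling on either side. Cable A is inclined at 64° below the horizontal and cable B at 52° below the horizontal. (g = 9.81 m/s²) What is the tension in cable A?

Weight W = 130 × 9.81 = 1275 N acts straight down.
Horizontal: T_A cos 64° = T_B cos 52°  →  T_B = 0.712 T_A.
Vertical: T_A sin 64° + T_B sin 52° = 1275.
Substituting the horizontal relation into the vertical equation gives 1.46 T_A = 1275, so T_A = 873.6 N.

T_A ≈ 874 N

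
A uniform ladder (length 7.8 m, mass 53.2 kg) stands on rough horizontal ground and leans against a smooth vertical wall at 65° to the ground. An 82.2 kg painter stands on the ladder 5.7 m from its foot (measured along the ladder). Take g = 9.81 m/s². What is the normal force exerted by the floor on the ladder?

ΣF_y = 0: N_floor = 53.2×9.81 + 82.2×9.81 = 1328.3 N.

N_floor ≈ 1330 N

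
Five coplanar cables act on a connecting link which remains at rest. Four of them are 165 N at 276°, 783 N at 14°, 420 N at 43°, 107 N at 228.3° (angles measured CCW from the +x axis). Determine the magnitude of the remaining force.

Sum the known components: ΣF_x = 1013 N, ΣF_y = 231.9 N.
For equilibrium the remaining force must supply (−ΣF_x, −ΣF_y) = (-1013, -231.9) N.
Magnitude = √((-1013)² + (-231.9)²) = 1039 N; direction = atan2(-231.9, -1013) = 192.9°.

F ≈ 1040 N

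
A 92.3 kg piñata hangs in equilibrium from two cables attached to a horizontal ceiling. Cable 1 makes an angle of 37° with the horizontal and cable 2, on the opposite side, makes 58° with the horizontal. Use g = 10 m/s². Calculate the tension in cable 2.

T_2 ≈ 740 N

Weight W = 92.3 × 10 = 923 N acts straight down.
Horizontal: T_1 cos 37° = T_2 cos 58°  →  T_1 = 0.6635 T_2.
Vertical: T_1 sin 37° + T_2 sin 58° = 923.
Substituting the horizontal relation into the vertical equation gives 1.247 T_2 = 923, so T_2 = 740 N.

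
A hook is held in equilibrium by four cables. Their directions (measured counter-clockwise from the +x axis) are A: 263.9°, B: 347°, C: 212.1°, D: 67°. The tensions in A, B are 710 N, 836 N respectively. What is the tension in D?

Resolve: ΣF_x = 710 cos 263.9° + 836 cos 347° + T_C cos 212.1° + T_D cos 67° = 0.
        ΣF_y = 710 sin 263.9° + 836 sin 347° + T_C sin 212.1° + T_D sin 67° = 0.
The known terms sum to (739.1, -894) N, so -0.8471 T_C + 0.3907 T_D = -739.1 and -0.5314 T_C + 0.9205 T_D = 894.
Solving simultaneously: T_C = 1800 N, T_D = 2010 N.

T_D ≈ 2010 N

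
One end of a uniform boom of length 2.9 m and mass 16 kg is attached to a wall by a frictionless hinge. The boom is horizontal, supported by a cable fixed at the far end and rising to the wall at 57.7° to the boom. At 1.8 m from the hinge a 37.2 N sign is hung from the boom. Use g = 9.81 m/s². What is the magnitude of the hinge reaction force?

|H| ≈ 113 N

Take torques about the hinge: T sin 57.7° · 2.9 = 16×9.81×1.45 + 37.2×1.8 = 294.55 N·m.
So T = 294.55 / (0.8453 × 2.9) = 120.16 N.
ΣF_x = 0: H_x = T cos 57.7° = 64.21 N.
ΣF_y = 0: H_y = (16×9.81 + 37.2) − T sin 57.7° = 194.16 − 101.57 = 92.59 N.
|H| = √(H_x² + H_y²) = √((64.21)² + (92.59)²) = 112.68 N.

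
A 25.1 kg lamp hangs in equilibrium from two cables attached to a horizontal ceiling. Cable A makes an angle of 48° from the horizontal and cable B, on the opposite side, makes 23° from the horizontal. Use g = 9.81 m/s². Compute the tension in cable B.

Weight W = 25.1 × 9.81 = 246.2 N acts straight down.
Horizontal: T_A cos 48° = T_B cos 23°  →  T_A = 1.376 T_B.
Vertical: T_A sin 48° + T_B sin 23° = 246.2.
Substituting the horizontal relation into the vertical equation gives 1.413 T_B = 246.2, so T_B = 174.3 N.

T_B ≈ 174 N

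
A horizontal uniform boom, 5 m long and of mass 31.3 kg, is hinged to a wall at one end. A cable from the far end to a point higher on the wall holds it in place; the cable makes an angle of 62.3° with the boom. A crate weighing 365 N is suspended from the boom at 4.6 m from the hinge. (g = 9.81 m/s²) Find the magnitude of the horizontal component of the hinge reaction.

H_x ≈ 257 N

Take torques about the hinge: T sin 62.3° · 5 = 31.3×9.81×2.5 + 365×4.6 = 2446.6 N·m.
So T = 2446.6 / (0.8854 × 5) = 552.67 N.
ΣF_x = 0: H_x = T cos 62.3° = 256.9 N.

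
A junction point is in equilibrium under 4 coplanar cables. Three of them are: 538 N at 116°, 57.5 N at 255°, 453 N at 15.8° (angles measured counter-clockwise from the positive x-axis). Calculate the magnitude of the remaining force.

Sum the known components: ΣF_x = 185.2 N, ΣF_y = 551.4 N.
For equilibrium the remaining force must supply (−ΣF_x, −ΣF_y) = (-185.2, -551.4) N.
Magnitude = √((-185.2)² + (-551.4)²) = 581.6 N; direction = atan2(-551.4, -185.2) = 251.4°.

F ≈ 582 N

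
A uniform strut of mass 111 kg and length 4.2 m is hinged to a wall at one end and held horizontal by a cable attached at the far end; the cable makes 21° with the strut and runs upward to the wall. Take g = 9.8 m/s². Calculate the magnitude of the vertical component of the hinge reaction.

|H_y| ≈ 544 N

Take torques about the hinge: T sin 21° · 4.2 = 111×9.8×2.1 = 2284.4 N·m.
So T = 2284.4 / (0.3584 × 4.2) = 1517.7 N.
ΣF_y = 0: H_y = (111×9.8) − T sin 21° = 1087.8 − 543.9 = 543.9 N.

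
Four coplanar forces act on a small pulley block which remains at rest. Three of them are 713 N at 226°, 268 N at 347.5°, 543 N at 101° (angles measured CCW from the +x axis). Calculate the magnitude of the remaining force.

Sum the known components: ΣF_x = -337.3 N, ΣF_y = -37.87 N.
For equilibrium the remaining force must supply (−ΣF_x, −ΣF_y) = (337.3, 37.87) N.
Magnitude = √((337.3)² + (37.87)²) = 339.4 N; direction = atan2(37.87, 337.3) = 6.4°.

F ≈ 339 N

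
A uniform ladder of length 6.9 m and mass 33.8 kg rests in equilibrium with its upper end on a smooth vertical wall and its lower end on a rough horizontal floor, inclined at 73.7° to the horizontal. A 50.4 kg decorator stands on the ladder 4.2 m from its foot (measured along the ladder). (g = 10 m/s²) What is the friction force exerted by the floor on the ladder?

f ≈ 139 N

Torques about the foot: N_wall · 6.9 sin 73.7° = 33.8×10×3.45 cos 73.7° + 50.4×10×4.2 cos 73.7° → N_wall = 139.13 N.
ΣF_x = 0: f_floor = N_wall = 139.13 N.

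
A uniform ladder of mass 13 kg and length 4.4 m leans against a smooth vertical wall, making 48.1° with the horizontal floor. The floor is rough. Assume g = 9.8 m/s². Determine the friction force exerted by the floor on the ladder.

f ≈ 57.2 N

Torques about the foot: N_wall · 4.4 sin 48.1° = 13×9.8×2.2 cos 48.1° → N_wall = 57.155 N.
ΣF_x = 0: f_floor = N_wall = 57.155 N.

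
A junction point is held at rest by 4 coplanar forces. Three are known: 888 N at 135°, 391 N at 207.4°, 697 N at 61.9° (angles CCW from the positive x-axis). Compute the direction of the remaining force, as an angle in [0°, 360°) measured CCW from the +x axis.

θ ≈ 301°

Sum the known components: ΣF_x = -646.8 N, ΣF_y = 1063 N.
For equilibrium the remaining force must supply (−ΣF_x, −ΣF_y) = (646.8, -1063) N.
Magnitude = √((646.8)² + (-1063)²) = 1244 N; direction = atan2(-1063, 646.8) = 301.3°.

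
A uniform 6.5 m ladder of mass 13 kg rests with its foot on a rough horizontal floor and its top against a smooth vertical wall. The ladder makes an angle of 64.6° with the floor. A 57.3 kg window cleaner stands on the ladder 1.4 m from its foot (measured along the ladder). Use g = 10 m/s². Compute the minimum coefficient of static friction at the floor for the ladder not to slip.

μ_min ≈ 0.127

ΣF_y = 0: N_floor = 13×10 + 57.3×10 = 703 N.
Torques about the foot: N_wall · 6.5 sin 64.6° = 13×10×3.25 cos 64.6° + 57.3×10×1.4 cos 64.6° → N_wall = 89.466 N.
ΣF_x = 0: f_floor = N_wall = 89.466 N.
μ_min = f_floor / N_floor = 89.466 / 703 = 0.1273.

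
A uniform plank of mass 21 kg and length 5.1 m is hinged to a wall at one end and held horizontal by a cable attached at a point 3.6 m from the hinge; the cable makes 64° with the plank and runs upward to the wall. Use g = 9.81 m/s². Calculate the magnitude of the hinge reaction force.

Take torques about the hinge: T sin 64° · 3.6 = 21×9.81×2.55 = 525.33 N·m.
So T = 525.33 / (0.8988 × 3.6) = 162.36 N.
ΣF_x = 0: H_x = T cos 64° = 71.172 N.
ΣF_y = 0: H_y = (21×9.81) − T sin 64° = 206.01 − 145.92 = 60.086 N.
|H| = √(H_x² + H_y²) = √((71.172)² + (60.086)²) = 93.144 N.

|H| ≈ 93.1 N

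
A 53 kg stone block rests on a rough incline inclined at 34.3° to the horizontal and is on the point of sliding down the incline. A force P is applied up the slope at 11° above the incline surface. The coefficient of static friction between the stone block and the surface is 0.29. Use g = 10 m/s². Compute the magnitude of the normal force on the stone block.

On the verge of sliding down the incline, friction equals μN and acts up the slope.
Perpendicular: N + P sin 11° = W cos 34.3° = 437.8 N.
Along incline: P cos 11° + μN = W sin 34.3° with W sin 34.3° = 298.7 N.
Solving the pair for P and N: P = 185.4 N, N = 402.5 N (and f = μN = 116.7 N).

N ≈ 402 N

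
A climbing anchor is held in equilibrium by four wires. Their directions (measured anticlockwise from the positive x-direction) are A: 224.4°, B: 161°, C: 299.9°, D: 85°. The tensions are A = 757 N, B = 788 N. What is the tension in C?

T_C ≈ 2200 N

Resolve: ΣF_x = 757 cos 224.4° + 788 cos 161° + T_C cos 299.9° + T_D cos 85° = 0.
        ΣF_y = 757 sin 224.4° + 788 sin 161° + T_C sin 299.9° + T_D sin 85° = 0.
The known terms sum to (-1286, -273.1) N, so 0.4985 T_C + 0.0872 T_D = 1286 and -0.8669 T_C + 0.9962 T_D = 273.1.
Solving simultaneously: T_C = 2197 N, T_D = 2186 N.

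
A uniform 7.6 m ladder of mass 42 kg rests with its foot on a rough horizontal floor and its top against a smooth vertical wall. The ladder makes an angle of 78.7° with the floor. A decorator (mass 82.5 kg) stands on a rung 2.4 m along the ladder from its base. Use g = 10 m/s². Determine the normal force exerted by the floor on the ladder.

ΣF_y = 0: N_floor = 42×10 + 82.5×10 = 1245 N.

N_floor ≈ 1240 N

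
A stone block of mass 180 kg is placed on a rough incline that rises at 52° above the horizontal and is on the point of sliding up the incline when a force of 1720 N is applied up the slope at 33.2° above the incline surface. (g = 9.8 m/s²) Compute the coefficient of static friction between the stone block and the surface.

μ ≈ 0.341

On the verge of sliding up the incline, friction is at its maximum μN and acts down the slope.
Perpendicular to incline: N = W cos 52° − P sin 33.2° = 1086 − 941.8 = 144.2 N.
Along incline: P cos 33.2° − μN = W sin 52° → μ = −(W sin 52° − P cos 33.2°) / N = 0.341.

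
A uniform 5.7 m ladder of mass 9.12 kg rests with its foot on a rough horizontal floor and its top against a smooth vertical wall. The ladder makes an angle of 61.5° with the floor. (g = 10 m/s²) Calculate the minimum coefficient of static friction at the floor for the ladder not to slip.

μ_min ≈ 0.271

ΣF_y = 0: N_floor = 9.12×10 = 91.2 N.
Torques about the foot: N_wall · 5.7 sin 61.5° = 9.12×10×2.85 cos 61.5° → N_wall = 24.759 N.
ΣF_x = 0: f_floor = N_wall = 24.759 N.
μ_min = f_floor / N_floor = 24.759 / 91.2 = 0.2715.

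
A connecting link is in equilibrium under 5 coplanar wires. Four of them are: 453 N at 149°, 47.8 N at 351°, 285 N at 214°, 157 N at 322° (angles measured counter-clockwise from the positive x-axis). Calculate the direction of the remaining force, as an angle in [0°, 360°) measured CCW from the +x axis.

θ ≈ 3.81°

Sum the known components: ΣF_x = -453.6 N, ΣF_y = -30.19 N.
For equilibrium the remaining force must supply (−ΣF_x, −ΣF_y) = (453.6, 30.19) N.
Magnitude = √((453.6)² + (30.19)²) = 454.6 N; direction = atan2(30.19, 453.6) = 3.8°.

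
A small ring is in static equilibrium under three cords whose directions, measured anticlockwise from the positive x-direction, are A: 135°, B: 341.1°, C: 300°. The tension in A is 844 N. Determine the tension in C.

Resolve: ΣF_x = 844 cos 135° + T_B cos 341.1° + T_C cos 300° = 0.
        ΣF_y = 844 sin 135° + T_B sin 341.1° + T_C sin 300° = 0.
The known terms sum to (-596.8, 596.8) N, so 0.9461 T_B + 0.5000 T_C = 596.8 and -0.3239 T_B − 0.8660 T_C = -596.8.
Solving simultaneously: T_B = 332.3 N, T_C = 564.8 N.

T_C ≈ 565 N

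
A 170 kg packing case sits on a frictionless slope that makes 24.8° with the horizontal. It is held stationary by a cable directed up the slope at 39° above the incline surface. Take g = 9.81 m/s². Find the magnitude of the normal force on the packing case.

N ≈ 947 N

Take axes along and perpendicular to the incline. Weight components: W sin 24.8° = 699.5 N down-slope, W cos 24.8° = 1514 N into the surface.
Along incline: T cos 39° = W sin 24.8° → T = 900.1 N.
Perpendicular: N = W cos 24.8° − T sin 39° = 947.4 N.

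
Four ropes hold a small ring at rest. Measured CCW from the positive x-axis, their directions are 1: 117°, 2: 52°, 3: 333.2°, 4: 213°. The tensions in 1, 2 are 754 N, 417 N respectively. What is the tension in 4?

T_4 ≈ 989 N

Resolve: ΣF_x = 754 cos 117° + 417 cos 52° + T_3 cos 333.2° + T_4 cos 213° = 0.
        ΣF_y = 754 sin 117° + 417 sin 52° + T_3 sin 333.2° + T_4 sin 213° = 0.
The known terms sum to (-85.58, 1000) N, so 0.8926 T_3 − 0.8387 T_4 = 85.58 and -0.4509 T_3 − 0.5446 T_4 = -1000.
Solving simultaneously: T_3 = 1025 N, T_4 = 988.5 N.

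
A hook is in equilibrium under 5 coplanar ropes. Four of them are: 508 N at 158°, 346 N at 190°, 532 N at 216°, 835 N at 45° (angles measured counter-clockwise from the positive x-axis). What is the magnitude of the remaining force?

Sum the known components: ΣF_x = -651.7 N, ΣF_y = 408 N.
For equilibrium the remaining force must supply (−ΣF_x, −ΣF_y) = (651.7, -408) N.
Magnitude = √((651.7)² + (-408)²) = 768.9 N; direction = atan2(-408, 651.7) = 328.0°.

F ≈ 769 N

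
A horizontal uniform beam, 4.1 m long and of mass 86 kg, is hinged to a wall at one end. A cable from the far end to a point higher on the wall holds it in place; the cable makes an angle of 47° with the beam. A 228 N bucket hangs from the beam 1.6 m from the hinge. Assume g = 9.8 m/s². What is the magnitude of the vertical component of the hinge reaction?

Take torques about the hinge: T sin 47° · 4.1 = 86×9.8×2.05 + 228×1.6 = 2092.5 N·m.
So T = 2092.5 / (0.7314 × 4.1) = 697.85 N.
ΣF_y = 0: H_y = (86×9.8 + 228) − T sin 47° = 1070.8 − 510.38 = 560.42 N.

|H_y| ≈ 560 N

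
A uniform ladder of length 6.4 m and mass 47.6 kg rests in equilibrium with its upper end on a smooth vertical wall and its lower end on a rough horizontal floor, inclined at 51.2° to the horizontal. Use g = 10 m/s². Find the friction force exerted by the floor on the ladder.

Torques about the foot: N_wall · 6.4 sin 51.2° = 47.6×10×3.2 cos 51.2° → N_wall = 191.36 N.
ΣF_x = 0: f_floor = N_wall = 191.36 N.

f ≈ 191 N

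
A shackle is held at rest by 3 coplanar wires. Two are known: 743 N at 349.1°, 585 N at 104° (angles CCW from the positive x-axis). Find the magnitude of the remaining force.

F ≈ 727 N

Sum the known components: ΣF_x = 588.1 N, ΣF_y = 427.1 N.
For equilibrium the remaining force must supply (−ΣF_x, −ΣF_y) = (-588.1, -427.1) N.
Magnitude = √((-588.1)² + (-427.1)²) = 726.8 N; direction = atan2(-427.1, -588.1) = 216.0°.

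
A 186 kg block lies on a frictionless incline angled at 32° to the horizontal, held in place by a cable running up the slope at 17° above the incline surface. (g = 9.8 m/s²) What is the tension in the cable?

T ≈ 1010 N

Take axes along and perpendicular to the incline. Weight components: W sin 32° = 965.9 N down-slope, W cos 32° = 1546 N into the surface.
Along incline: T cos 17° = W sin 32° → T = 1010 N.
Perpendicular: N = W cos 32° − T sin 17° = 1251 N.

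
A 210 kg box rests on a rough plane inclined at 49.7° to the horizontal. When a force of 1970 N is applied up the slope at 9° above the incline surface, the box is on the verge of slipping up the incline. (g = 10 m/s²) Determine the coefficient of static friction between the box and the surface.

On the verge of sliding up the incline, friction is at its maximum μN and acts down the slope.
Perpendicular to incline: N = W cos 49.7° − P sin 9° = 1358 − 308.2 = 1050 N.
Along incline: P cos 9° − μN = W sin 49.7° → μ = −(W sin 49.7° − P cos 9°) / N = 0.3277.

μ ≈ 0.328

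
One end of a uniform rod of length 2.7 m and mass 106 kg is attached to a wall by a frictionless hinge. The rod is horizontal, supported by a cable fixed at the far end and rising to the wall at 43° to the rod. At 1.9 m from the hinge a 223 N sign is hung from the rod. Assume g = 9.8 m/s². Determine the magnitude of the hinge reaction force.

|H| ≈ 932 N

Take torques about the hinge: T sin 43° · 2.7 = 106×9.8×1.35 + 223×1.9 = 1826.1 N·m.
So T = 1826.1 / (0.6820 × 2.7) = 991.68 N.
ΣF_x = 0: H_x = T cos 43° = 725.27 N.
ΣF_y = 0: H_y = (106×9.8 + 223) − T sin 43° = 1261.8 − 676.33 = 585.47 N.
|H| = √(H_x² + H_y²) = √((725.27)² + (585.47)²) = 932.09 N.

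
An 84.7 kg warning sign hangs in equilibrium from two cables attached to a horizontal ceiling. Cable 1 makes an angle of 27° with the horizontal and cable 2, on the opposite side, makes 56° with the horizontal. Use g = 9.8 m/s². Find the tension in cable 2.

Weight W = 84.7 × 9.8 = 830.1 N acts straight down.
Horizontal: T_1 cos 27° = T_2 cos 56°  →  T_1 = 0.6276 T_2.
Vertical: T_1 sin 27° + T_2 sin 56° = 830.1.
Substituting the horizontal relation into the vertical equation gives 1.114 T_2 = 830.1, so T_2 = 745.1 N.

T_2 ≈ 745 N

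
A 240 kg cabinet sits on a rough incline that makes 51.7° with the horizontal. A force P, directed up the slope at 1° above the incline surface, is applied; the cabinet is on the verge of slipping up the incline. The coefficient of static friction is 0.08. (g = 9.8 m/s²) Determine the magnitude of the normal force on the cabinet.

N ≈ 1420 N

On the verge of sliding up the incline, friction equals μN and acts down the slope.
Perpendicular: N + P sin 1° = W cos 51.7° = 1458 N.
Along incline: P cos 1° = W sin 51.7° + μN  with W sin 51.7° = 1846 N.
Solving the pair for P and N: P = 1960 N, N = 1424 N (and f = μN = 113.9 N).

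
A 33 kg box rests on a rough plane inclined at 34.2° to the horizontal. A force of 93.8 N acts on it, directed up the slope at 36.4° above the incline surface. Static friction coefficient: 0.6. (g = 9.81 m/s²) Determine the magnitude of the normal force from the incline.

N ≈ 212 N

Axes along / perpendicular to the incline. W sin 34.2° = 182 N down-slope; W cos 34.2° = 267.8 N into the surface.
Perpendicular: N = W cos 34.2° − P sin 36.4° = 267.8 − 55.66 = 212.1 N.
Along incline: P cos 36.4° + f = W sin 34.2° (friction acts up-slope) → f = 182 − 75.5 = 106.5 N.
|f| = 106.5 N ≤ μN = 127.3 N, so the box is indeed static.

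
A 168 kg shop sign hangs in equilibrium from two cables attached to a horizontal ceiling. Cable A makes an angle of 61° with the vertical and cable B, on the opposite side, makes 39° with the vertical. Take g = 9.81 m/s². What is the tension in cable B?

T_B ≈ 1460 N

Angles from the horizontal: cable A is 90° − 61° = 29°, cable B is 90° − 39° = 51°.
Weight W = 168 × 9.81 = 1648 N acts straight down.
Horizontal: T_A cos 29° = T_B cos 51°  →  T_A = 0.7195 T_B.
Vertical: T_A sin 29° + T_B sin 51° = 1648.
Substituting the horizontal relation into the vertical equation gives 1.126 T_B = 1648, so T_B = 1464 N.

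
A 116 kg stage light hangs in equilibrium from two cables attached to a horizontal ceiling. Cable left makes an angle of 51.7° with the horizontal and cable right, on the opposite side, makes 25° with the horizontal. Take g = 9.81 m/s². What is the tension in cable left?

T_left ≈ 1060 N

Weight W = 116 × 9.81 = 1138 N acts straight down.
Horizontal: T_left cos 51.7° = T_right cos 25°  →  T_right = 0.6839 T_left.
Vertical: T_left sin 51.7° + T_right sin 25° = 1138.
Substituting the horizontal relation into the vertical equation gives 1.074 T_left = 1138, so T_left = 1060 N.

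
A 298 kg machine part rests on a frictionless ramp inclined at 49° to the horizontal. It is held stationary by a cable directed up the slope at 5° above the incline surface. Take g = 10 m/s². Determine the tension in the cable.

Take axes along and perpendicular to the incline. Weight components: W sin 49° = 2249 N down-slope, W cos 49° = 1955 N into the surface.
Along incline: T cos 5° = W sin 49° → T = 2258 N.
Perpendicular: N = W cos 49° − T sin 5° = 1758 N.

T ≈ 2260 N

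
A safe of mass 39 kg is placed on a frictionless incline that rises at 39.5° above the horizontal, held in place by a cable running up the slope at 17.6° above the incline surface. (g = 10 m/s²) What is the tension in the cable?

Take axes along and perpendicular to the incline. Weight components: W sin 39.5° = 248.1 N down-slope, W cos 39.5° = 300.9 N into the surface.
Along incline: T cos 17.6° = W sin 39.5° → T = 260.3 N.
Perpendicular: N = W cos 39.5° − T sin 17.6° = 222.2 N.

T ≈ 260 N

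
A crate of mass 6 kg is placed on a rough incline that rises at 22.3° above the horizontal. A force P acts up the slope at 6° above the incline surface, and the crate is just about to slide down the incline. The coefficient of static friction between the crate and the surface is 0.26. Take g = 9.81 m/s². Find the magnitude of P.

P ≈ 8.45 N

On the verge of sliding down the incline, friction equals μN and acts up the slope.
Perpendicular: N + P sin 6° = W cos 22.3° = 54.46 N.
Along incline: P cos 6° + μN = W sin 22.3° with W sin 22.3° = 22.33 N.
Solving the pair for P and N: P = 8.452 N, N = 53.57 N (and f = μN = 13.93 N).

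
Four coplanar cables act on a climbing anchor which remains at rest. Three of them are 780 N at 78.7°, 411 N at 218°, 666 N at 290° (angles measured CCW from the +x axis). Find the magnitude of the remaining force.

F ≈ 127 N

Sum the known components: ΣF_x = 56.75 N, ΣF_y = -114 N.
For equilibrium the remaining force must supply (−ΣF_x, −ΣF_y) = (-56.75, 114) N.
Magnitude = √((-56.75)² + (114)²) = 127.3 N; direction = atan2(114, -56.75) = 116.5°.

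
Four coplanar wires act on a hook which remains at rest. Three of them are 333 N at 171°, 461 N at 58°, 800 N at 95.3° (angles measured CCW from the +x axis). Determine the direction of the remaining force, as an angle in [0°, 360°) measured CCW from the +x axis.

θ ≈ 277°

Sum the known components: ΣF_x = -158.5 N, ΣF_y = 1240 N.
For equilibrium the remaining force must supply (−ΣF_x, −ΣF_y) = (158.5, -1240) N.
Magnitude = √((158.5)² + (-1240)²) = 1250 N; direction = atan2(-1240, 158.5) = 277.3°.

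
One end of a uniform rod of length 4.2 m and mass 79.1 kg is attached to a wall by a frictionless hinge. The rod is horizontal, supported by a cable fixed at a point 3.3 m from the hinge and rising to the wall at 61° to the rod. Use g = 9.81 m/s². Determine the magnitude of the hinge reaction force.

|H| ≈ 393 N

Take torques about the hinge: T sin 61° · 3.3 = 79.1×9.81×2.1 = 1629.5 N·m.
So T = 1629.5 / (0.8746 × 3.3) = 564.59 N.
ΣF_x = 0: H_x = T cos 61° = 273.72 N.
ΣF_y = 0: H_y = (79.1×9.81) − T sin 61° = 775.97 − 493.8 = 282.17 N.
|H| = √(H_x² + H_y²) = √((273.72)² + (282.17)²) = 393.12 N.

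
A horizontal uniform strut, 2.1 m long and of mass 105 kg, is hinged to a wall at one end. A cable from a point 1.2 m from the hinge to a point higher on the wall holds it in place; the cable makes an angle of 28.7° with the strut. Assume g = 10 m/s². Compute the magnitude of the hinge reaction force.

|H| ≈ 1680 N

Take torques about the hinge: T sin 28.7° · 1.2 = 105×10×1.05 = 1102.5 N·m.
So T = 1102.5 / (0.4802 × 1.2) = 1913.2 N.
ΣF_x = 0: H_x = T cos 28.7° = 1678.1 N.
ΣF_y = 0: H_y = (105×10) − T sin 28.7° = 1050 − 918.75 = 131.25 N.
|H| = √(H_x² + H_y²) = √((1678.1)² + (131.25)²) = 1683.3 N.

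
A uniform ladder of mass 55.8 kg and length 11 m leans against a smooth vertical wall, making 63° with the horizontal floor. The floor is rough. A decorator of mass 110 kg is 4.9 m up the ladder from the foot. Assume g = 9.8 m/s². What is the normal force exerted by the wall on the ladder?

Torques about the foot: N_wall · 11 sin 63° = 55.8×9.8×5.5 cos 63° + 110×9.8×4.9 cos 63° → N_wall = 383.99 N.

N_wall ≈ 384 N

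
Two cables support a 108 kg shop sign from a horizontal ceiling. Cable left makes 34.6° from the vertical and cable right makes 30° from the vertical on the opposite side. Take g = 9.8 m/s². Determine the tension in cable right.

Angles from the horizontal: cable left is 90° − 34.6° = 55.4°, cable right is 90° − 30° = 60°.
Weight W = 108 × 9.8 = 1058 N acts straight down.
Horizontal: T_left cos 55.4° = T_right cos 60°  →  T_left = 0.8805 T_right.
Vertical: T_left sin 55.4° + T_right sin 60° = 1058.
Substituting the horizontal relation into the vertical equation gives 1.591 T_right = 1058, so T_right = 665.3 N.

T_right ≈ 665 N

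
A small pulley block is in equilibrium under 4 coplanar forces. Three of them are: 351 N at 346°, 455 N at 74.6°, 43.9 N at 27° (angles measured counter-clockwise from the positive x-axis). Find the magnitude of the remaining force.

Sum the known components: ΣF_x = 500.5 N, ΣF_y = 373.7 N.
For equilibrium the remaining force must supply (−ΣF_x, −ΣF_y) = (-500.5, -373.7) N.
Magnitude = √((-500.5)² + (-373.7)²) = 624.6 N; direction = atan2(-373.7, -500.5) = 216.7°.

F ≈ 625 N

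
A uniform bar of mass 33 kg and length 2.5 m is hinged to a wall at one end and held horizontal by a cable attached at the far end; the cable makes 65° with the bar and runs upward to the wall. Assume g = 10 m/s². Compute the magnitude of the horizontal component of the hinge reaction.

H_x ≈ 76.9 N

Take torques about the hinge: T sin 65° · 2.5 = 33×10×1.25 = 412.5 N·m.
So T = 412.5 / (0.9063 × 2.5) = 182.06 N.
ΣF_x = 0: H_x = T cos 65° = 76.941 N.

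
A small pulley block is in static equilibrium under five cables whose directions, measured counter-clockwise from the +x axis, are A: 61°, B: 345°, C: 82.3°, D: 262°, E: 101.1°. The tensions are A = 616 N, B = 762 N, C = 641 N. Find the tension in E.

T_E ≈ 2980 N

Resolve: ΣF_x = 616 cos 61° + 762 cos 345° + 641 cos 82.3° + T_D cos 262° + T_E cos 101.1° = 0.
        ΣF_y = 616 sin 61° + 762 sin 345° + 641 sin 82.3° + T_D sin 262° + T_E sin 101.1° = 0.
The known terms sum to (1121, 976.8) N, so -0.1392 T_D − 0.1925 T_E = -1121 and -0.9903 T_D + 0.9813 T_E = -976.8.
Solving simultaneously: T_D = 3935 N, T_E = 2976 N.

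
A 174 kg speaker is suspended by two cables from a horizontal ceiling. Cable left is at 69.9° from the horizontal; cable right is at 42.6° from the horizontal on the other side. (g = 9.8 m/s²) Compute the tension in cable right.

Weight W = 174 × 9.8 = 1705 N acts straight down.
Horizontal: T_left cos 69.9° = T_right cos 42.6°  →  T_left = 2.142 T_right.
Vertical: T_left sin 69.9° + T_right sin 42.6° = 1705.
Substituting the horizontal relation into the vertical equation gives 2.688 T_right = 1705, so T_right = 634.3 N.

T_right ≈ 634 N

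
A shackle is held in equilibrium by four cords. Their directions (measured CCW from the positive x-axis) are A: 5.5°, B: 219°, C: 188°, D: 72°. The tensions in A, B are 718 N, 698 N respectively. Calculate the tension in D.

T_D ≈ 435 N

Resolve: ΣF_x = 718 cos 5.5° + 698 cos 219° + T_C cos 188° + T_D cos 72° = 0.
        ΣF_y = 718 sin 5.5° + 698 sin 219° + T_C sin 188° + T_D sin 72° = 0.
The known terms sum to (172.2, -370.4) N, so -0.9903 T_C + 0.3090 T_D = -172.2 and -0.1392 T_C + 0.9511 T_D = 370.4.
Solving simultaneously: T_C = 309.6 N, T_D = 434.8 N.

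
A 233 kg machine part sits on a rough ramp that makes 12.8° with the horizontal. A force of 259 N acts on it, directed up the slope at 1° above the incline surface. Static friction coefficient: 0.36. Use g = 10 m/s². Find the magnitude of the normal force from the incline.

Axes along / perpendicular to the incline. W sin 12.8° = 516.2 N down-slope; W cos 12.8° = 2272 N into the surface.
Perpendicular: N = W cos 12.8° − P sin 1° = 2272 − 4.52 = 2268 N.
Along incline: P cos 1° + f = W sin 12.8° (friction acts up-slope) → f = 516.2 − 259 = 257.2 N.
|f| = 257.2 N ≤ μN = 816.3 N, so the machine part is indeed static.

N ≈ 2270 N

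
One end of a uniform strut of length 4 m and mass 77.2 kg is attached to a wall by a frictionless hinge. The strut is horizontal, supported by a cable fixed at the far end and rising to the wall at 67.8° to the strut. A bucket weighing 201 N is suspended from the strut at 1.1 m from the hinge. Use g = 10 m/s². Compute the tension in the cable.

T ≈ 477 N

Take torques about the hinge: T sin 67.8° · 4 = 77.2×10×2 + 201×1.1 = 1765.1 N·m.
So T = 1765.1 / (0.9259 × 4) = 476.61 N.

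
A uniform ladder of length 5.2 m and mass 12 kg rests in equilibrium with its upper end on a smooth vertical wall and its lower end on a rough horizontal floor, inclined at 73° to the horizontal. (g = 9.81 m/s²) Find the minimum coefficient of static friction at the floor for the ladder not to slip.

μ_min ≈ 0.153

ΣF_y = 0: N_floor = 12×9.81 = 117.72 N.
Torques about the foot: N_wall · 5.2 sin 73° = 12×9.81×2.6 cos 73° → N_wall = 17.995 N.
ΣF_x = 0: f_floor = N_wall = 17.995 N.
μ_min = f_floor / N_floor = 17.995 / 117.72 = 0.1529.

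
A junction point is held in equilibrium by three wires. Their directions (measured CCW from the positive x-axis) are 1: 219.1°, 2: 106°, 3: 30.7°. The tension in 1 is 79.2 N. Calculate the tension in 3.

T_3 ≈ 75.3 N

Resolve: ΣF_x = 79.2 cos 219.1° + T_2 cos 106° + T_3 cos 30.7° = 0.
        ΣF_y = 79.2 sin 219.1° + T_2 sin 106° + T_3 sin 30.7° = 0.
The known terms sum to (-61.46, -49.95) N, so -0.2756 T_2 + 0.8599 T_3 = 61.46 and 0.9613 T_2 + 0.5105 T_3 = 49.95.
Solving simultaneously: T_2 = 11.96 N, T_3 = 75.32 N.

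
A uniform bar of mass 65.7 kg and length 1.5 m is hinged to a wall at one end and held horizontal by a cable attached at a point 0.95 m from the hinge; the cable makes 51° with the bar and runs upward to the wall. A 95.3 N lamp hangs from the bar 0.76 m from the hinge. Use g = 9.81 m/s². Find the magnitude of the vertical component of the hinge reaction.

|H_y| ≈ 155 N

Take torques about the hinge: T sin 51° · 0.95 = 65.7×9.81×0.75 + 95.3×0.76 = 555.82 N·m.
So T = 555.82 / (0.7771 × 0.95) = 752.84 N.
ΣF_y = 0: H_y = (65.7×9.81 + 95.3) − T sin 51° = 739.82 − 585.07 = 154.75 N.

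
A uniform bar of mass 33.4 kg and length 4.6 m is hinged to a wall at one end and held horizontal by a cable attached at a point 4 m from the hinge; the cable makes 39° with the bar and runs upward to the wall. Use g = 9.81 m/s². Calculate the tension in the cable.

T ≈ 299 N

Take torques about the hinge: T sin 39° · 4 = 33.4×9.81×2.3 = 753.6 N·m.
So T = 753.6 / (0.6293 × 4) = 299.37 N.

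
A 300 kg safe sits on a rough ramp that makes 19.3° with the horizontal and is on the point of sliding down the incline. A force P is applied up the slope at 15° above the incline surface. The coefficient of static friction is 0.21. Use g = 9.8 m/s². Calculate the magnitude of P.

P ≈ 427 N

On the verge of sliding down the incline, friction equals μN and acts up the slope.
Perpendicular: N + P sin 15° = W cos 19.3° = 2775 N.
Along incline: P cos 15° + μN = W sin 19.3° with W sin 19.3° = 971.7 N.
Solving the pair for P and N: P = 426.7 N, N = 2664 N (and f = μN = 559.5 N).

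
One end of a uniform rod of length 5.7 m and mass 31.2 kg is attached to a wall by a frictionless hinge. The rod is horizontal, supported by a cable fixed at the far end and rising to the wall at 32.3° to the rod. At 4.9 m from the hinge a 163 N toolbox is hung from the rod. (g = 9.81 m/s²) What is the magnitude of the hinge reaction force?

|H| ≈ 496 N

Take torques about the hinge: T sin 32.3° · 5.7 = 31.2×9.81×2.85 + 163×4.9 = 1671 N·m.
So T = 1671 / (0.5344 × 5.7) = 548.62 N.
ΣF_x = 0: H_x = T cos 32.3° = 463.73 N.
ΣF_y = 0: H_y = (31.2×9.81 + 163) − T sin 32.3° = 469.07 − 293.16 = 175.91 N.
|H| = √(H_x² + H_y²) = √((463.73)² + (175.91)²) = 495.98 N.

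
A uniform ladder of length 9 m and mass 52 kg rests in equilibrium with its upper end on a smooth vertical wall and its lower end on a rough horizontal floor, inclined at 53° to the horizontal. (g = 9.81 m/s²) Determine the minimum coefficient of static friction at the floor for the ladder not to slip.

ΣF_y = 0: N_floor = 52×9.81 = 510.12 N.
Torques about the foot: N_wall · 9 sin 53° = 52×9.81×4.5 cos 53° → N_wall = 192.2 N.
ΣF_x = 0: f_floor = N_wall = 192.2 N.
μ_min = f_floor / N_floor = 192.2 / 510.12 = 0.3768.

μ_min ≈ 0.377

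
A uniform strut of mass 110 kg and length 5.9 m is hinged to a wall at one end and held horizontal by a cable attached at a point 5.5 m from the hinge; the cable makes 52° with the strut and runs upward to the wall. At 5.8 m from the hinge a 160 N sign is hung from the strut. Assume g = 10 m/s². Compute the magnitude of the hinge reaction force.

|H| ≈ 776 N

Take torques about the hinge: T sin 52° · 5.5 = 110×10×2.95 + 160×5.8 = 4173 N·m.
So T = 4173 / (0.7880 × 5.5) = 962.84 N.
ΣF_x = 0: H_x = T cos 52° = 592.78 N.
ΣF_y = 0: H_y = (110×10 + 160) − T sin 52° = 1260 − 758.73 = 501.27 N.
|H| = √(H_x² + H_y²) = √((592.78)² + (501.27)²) = 776.32 N.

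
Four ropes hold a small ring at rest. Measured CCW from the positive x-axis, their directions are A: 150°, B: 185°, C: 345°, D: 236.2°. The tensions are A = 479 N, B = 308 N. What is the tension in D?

Resolve: ΣF_x = 479 cos 150° + 308 cos 185° + T_C cos 345° + T_D cos 236.2° = 0.
        ΣF_y = 479 sin 150° + 308 sin 185° + T_C sin 345° + T_D sin 236.2° = 0.
The known terms sum to (-721.7, 212.7) N, so 0.9659 T_C − 0.5563 T_D = 721.7 and -0.2588 T_C − 0.8310 T_D = -212.7.
Solving simultaneously: T_C = 758.4 N, T_D = 19.68 N.

T_D ≈ 19.7 N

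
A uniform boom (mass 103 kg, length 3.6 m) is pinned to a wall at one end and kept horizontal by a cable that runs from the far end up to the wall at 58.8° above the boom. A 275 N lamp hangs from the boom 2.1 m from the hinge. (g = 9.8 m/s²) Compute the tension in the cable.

T ≈ 778 N

Take torques about the hinge: T sin 58.8° · 3.6 = 103×9.8×1.8 + 275×2.1 = 2394.4 N·m.
So T = 2394.4 / (0.8554 × 3.6) = 777.58 N.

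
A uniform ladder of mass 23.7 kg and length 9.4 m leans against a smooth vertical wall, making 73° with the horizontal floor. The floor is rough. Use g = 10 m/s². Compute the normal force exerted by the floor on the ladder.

ΣF_y = 0: N_floor = 23.7×10 = 237 N.

N_floor ≈ 237 N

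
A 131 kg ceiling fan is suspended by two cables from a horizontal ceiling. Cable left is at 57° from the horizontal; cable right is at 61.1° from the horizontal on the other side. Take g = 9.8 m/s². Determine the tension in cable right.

Weight W = 131 × 9.8 = 1284 N acts straight down.
Horizontal: T_left cos 57° = T_right cos 61.1°  →  T_left = 0.8873 T_right.
Vertical: T_left sin 57° + T_right sin 61.1° = 1284.
Substituting the horizontal relation into the vertical equation gives 1.62 T_right = 1284, so T_right = 792.6 N.

T_right ≈ 793 N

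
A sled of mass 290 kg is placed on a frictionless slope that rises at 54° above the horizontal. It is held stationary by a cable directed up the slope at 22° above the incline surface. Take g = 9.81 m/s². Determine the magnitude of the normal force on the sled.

Take axes along and perpendicular to the incline. Weight components: W sin 54° = 2302 N down-slope, W cos 54° = 1672 N into the surface.
Along incline: T cos 22° = W sin 54° → T = 2482 N.
Perpendicular: N = W cos 54° − T sin 22° = 742.3 N.

N ≈ 742 N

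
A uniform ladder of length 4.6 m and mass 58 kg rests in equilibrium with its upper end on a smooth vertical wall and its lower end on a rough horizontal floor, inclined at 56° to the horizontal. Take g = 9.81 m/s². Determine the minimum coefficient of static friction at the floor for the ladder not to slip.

μ_min ≈ 0.337

ΣF_y = 0: N_floor = 58×9.81 = 568.98 N.
Torques about the foot: N_wall · 4.6 sin 56° = 58×9.81×2.3 cos 56° → N_wall = 191.89 N.
ΣF_x = 0: f_floor = N_wall = 191.89 N.
μ_min = f_floor / N_floor = 191.89 / 568.98 = 0.3373.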